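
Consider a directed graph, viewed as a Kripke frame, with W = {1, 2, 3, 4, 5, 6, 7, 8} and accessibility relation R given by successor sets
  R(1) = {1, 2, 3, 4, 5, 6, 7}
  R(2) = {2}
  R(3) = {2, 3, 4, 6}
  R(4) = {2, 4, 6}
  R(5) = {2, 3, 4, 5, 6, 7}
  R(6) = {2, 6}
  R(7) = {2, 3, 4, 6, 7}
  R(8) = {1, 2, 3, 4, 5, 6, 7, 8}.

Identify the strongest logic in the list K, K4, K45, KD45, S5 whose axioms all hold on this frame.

K4

Transitive (axiom 4): yes — every two-step R-path is closed by a direct edge.
Euclidean (axiom 5): no — 1 R 2 and 1 R 3, but not 2 R 3.
Serial (axiom D): yes — every world has a successor (e.g. 1 R 1).
Reflexive (axiom T): yes — every world is R-related to itself.
So F validates K, K4; K45 would additionally require R to be Euclidean. The strongest is K4.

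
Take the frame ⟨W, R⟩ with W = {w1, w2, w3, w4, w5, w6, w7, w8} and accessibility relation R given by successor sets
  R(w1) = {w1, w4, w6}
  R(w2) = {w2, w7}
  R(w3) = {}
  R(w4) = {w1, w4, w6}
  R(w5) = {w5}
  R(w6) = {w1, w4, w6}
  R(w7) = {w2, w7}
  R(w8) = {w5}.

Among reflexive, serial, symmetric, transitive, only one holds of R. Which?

Reflexive: no — w3 is not related to itself.
Serial: no — w3 has no R-successor.
Symmetric: no — w8 R w5 but not w5 R w8.
Transitive: yes — every two-step R-path is closed by a direct edge.
Only transitive holds.

transitive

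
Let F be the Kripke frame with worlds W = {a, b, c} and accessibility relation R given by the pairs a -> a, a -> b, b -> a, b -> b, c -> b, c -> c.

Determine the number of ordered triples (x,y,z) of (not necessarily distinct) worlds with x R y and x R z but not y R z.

Enumerating: (c,b,c).

1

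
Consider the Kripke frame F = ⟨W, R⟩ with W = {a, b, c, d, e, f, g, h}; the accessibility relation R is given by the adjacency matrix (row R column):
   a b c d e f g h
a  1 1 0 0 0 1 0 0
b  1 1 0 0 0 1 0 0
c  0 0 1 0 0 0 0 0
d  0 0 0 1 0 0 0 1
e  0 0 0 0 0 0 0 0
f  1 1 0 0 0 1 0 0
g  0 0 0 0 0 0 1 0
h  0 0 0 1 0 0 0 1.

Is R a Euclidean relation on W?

Euclidean: yes — any two successors of a common world are R-related.

Yes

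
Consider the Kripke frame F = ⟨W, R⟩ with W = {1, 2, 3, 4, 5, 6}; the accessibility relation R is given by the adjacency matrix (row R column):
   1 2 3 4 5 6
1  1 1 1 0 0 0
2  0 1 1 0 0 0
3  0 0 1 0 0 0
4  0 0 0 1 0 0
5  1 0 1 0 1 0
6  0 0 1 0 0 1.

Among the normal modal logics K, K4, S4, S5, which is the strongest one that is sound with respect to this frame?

Transitive (axiom 4): no — 5 R 1 and 1 R 2, but not 5 R 2.
Reflexive (axiom T): yes — every world is R-related to itself.
Euclidean (axiom 5): no — 1 R 3 and 1 R 2, but not 3 R 2.
So F validates K; K4 would additionally require R to be transitive. The strongest is K.

K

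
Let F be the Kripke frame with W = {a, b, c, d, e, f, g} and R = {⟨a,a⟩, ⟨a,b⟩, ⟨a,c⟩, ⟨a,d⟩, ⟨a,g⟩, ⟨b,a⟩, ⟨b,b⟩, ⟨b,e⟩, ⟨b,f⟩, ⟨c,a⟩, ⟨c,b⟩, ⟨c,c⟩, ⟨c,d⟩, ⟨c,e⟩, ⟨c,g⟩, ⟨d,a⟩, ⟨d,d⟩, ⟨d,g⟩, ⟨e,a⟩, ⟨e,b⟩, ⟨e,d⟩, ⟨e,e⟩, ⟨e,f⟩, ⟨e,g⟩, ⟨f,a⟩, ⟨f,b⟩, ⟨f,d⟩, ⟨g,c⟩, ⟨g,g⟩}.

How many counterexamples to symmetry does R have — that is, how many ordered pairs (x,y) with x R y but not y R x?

Enumerating: (a,g), (c,b), (c,d), (c,e), (d,g), (e,a), (e,d), (e,f), (e,g), (f,a), (f,d).

11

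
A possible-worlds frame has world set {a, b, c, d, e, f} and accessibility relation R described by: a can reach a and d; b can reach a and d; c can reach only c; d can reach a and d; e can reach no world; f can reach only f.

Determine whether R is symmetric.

No

Symmetric: no — b R a but not a R b.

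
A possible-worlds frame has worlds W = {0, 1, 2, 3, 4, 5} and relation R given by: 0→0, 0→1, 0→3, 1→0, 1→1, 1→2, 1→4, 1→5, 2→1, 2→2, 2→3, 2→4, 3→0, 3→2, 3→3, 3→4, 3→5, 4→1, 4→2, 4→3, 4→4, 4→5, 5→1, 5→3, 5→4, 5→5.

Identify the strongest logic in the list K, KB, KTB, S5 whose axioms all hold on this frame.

Symmetric (axiom B): yes — every pair in R has its reverse in R.
Reflexive (axiom T): yes — every world is R-related to itself.
Euclidean (axiom 5): no — 0 R 1 and 0 R 3, but not 1 R 3.
So F validates K, KB, KTB; S5 would additionally require R to be Euclidean. The strongest is KTB.

KTB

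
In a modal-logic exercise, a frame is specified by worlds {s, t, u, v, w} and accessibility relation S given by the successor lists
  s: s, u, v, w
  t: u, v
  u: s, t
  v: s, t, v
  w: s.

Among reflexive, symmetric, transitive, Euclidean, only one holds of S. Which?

symmetric

Reflexive: no — t is not related to itself.
Symmetric: yes — every pair in S has its reverse in S.
Transitive: no — s S u and u S t, but not s S t.
Euclidean: no — s S u and s S v, but not u S v.
Only symmetric holds.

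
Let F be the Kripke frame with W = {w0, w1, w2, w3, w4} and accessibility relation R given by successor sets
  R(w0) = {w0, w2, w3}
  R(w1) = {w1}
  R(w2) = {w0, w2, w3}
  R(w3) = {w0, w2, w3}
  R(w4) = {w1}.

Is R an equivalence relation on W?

No

Reflexive: no — w4 is not related to itself.
Symmetric: no — w4 R w1 but not w1 R w4.
Transitive: yes — every two-step R-path is closed by a direct edge.
So R is not an equivalence relation.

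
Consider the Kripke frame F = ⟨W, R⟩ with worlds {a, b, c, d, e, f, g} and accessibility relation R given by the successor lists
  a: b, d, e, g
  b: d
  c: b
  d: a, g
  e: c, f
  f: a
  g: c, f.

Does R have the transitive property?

No

Transitive: no — a R e and e R c, but not a R c.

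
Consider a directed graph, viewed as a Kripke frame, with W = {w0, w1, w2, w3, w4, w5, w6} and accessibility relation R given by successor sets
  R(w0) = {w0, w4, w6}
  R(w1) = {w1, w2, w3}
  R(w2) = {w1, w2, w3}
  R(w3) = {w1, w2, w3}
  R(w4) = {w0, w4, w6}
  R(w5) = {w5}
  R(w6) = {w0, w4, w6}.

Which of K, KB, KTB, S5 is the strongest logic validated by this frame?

S5

Symmetric (axiom B): yes — every pair in R has its reverse in R.
Reflexive (axiom T): yes — every world is R-related to itself.
Euclidean (axiom 5): yes — any two successors of a common world are R-related.
So F validates K, KB, KTB, S5. The strongest is S5.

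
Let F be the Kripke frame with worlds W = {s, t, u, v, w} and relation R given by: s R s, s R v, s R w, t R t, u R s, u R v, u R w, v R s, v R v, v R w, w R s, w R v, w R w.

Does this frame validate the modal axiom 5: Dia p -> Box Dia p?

Yes

Axiom 5 corresponds to the accessibility relation being Euclidean.
Euclidean: yes — any two successors of a common world are R-related.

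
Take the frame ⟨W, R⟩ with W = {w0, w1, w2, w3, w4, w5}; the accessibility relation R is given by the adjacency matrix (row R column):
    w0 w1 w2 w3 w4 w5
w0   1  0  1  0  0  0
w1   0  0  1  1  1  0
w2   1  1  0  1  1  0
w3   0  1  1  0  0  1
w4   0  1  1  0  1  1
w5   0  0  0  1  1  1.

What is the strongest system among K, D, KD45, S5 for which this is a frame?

D

Serial (axiom D): yes — every world has a successor (e.g. w0 R w0).
Euclidean (axiom 5): no — w1 R w3 and w1 R w4, but not w3 R w4.
Transitive (axiom 4): no — w0 R w2 and w2 R w1, but not w0 R w1.
Reflexive (axiom T): no — w1 is not related to itself.
So F validates K, D; KD45 would additionally require R to be Euclidean and transitive. The strongest is D.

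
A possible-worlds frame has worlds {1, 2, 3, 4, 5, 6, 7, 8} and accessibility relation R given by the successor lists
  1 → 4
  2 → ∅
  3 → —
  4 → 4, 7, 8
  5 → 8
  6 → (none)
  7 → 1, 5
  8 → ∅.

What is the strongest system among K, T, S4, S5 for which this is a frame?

Reflexive (axiom T): no — 1 is not related to itself.
Transitive (axiom 4): no — 1 R 4 and 4 R 7, but not 1 R 7.
Euclidean (axiom 5): no — 4 R 7 and 4 R 8, but not 7 R 8.
So F validates K; T would additionally require R to be reflexive. The strongest is K.

K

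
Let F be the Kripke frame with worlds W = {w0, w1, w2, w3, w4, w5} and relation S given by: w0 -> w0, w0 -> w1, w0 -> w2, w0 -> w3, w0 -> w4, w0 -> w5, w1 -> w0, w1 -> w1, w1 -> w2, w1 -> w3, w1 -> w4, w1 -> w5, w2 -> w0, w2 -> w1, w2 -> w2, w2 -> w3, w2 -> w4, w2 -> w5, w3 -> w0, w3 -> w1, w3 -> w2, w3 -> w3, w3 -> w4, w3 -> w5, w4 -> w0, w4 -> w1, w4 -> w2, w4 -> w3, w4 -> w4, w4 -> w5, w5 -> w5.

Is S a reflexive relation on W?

Yes

Reflexive: yes — every world is S-related to itself.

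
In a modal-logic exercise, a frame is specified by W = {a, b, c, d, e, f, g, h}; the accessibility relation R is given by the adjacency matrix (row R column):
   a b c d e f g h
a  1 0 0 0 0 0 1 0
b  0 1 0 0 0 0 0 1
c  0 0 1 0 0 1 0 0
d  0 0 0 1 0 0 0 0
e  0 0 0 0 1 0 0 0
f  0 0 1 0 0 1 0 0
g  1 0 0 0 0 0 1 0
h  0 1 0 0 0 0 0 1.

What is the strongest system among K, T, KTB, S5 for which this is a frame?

S5

Reflexive (axiom T): yes — every world is R-related to itself.
Symmetric (axiom B): yes — every pair in R has its reverse in R.
Euclidean (axiom 5): yes — any two successors of a common world are R-related.
So F validates K, T, KTB, S5. The strongest is S5.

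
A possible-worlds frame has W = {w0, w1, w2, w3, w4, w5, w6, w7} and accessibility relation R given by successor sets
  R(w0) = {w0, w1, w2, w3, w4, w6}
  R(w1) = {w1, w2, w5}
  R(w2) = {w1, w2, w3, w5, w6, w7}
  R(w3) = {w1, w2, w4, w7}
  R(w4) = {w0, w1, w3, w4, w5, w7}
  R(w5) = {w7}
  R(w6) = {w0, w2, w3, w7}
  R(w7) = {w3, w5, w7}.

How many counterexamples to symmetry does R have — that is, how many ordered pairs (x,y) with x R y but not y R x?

Enumerating: (w0,w1), (w0,w2), (w0,w3), (w1,w5), (w2,w5), (w2,w7), (w3,w1), (w4,w1), (w4,w5), (w4,w7), (w6,w3), (w6,w7).

12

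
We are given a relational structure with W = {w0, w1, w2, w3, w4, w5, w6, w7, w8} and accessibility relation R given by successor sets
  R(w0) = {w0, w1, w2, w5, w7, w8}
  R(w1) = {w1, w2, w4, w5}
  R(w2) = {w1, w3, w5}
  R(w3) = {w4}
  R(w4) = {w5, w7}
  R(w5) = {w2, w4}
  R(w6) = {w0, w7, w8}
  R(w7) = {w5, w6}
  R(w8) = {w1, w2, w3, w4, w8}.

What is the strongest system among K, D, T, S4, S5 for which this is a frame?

D

Serial (axiom D): yes — every world has a successor (e.g. w0 R w0).
Reflexive (axiom T): no — w2 is not related to itself.
Transitive (axiom 4): no — w0 R w1 and w1 R w4, but not w0 R w4.
Euclidean (axiom 5): no — w0 R w1 and w0 R w7, but not w1 R w7.
So F validates K, D; T would additionally require R to be reflexive. The strongest is D.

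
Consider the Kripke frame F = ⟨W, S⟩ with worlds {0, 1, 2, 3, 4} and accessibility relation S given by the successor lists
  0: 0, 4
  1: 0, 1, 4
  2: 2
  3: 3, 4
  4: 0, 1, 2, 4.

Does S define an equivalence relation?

Reflexive: yes — every world is S-related to itself.
Symmetric: no — 1 S 0 but not 0 S 1.
Transitive: no — 0 S 4 and 4 S 1, but not 0 S 1.
So S is not an equivalence relation.

No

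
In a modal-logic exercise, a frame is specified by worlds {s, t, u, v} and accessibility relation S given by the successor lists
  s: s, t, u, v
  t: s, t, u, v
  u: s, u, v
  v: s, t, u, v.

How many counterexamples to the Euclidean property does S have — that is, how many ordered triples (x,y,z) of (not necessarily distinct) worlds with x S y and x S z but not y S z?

Enumerating: (s,u,t), (t,u,t), (v,u,t).

3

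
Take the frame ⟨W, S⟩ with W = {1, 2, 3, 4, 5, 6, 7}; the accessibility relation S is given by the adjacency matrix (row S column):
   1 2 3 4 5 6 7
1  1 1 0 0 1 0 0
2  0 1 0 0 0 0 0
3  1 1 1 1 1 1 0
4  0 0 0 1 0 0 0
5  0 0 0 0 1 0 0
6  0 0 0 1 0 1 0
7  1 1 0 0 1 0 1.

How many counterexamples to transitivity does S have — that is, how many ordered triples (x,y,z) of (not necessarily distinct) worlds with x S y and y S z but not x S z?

0

S is transitive; there are no such tuples.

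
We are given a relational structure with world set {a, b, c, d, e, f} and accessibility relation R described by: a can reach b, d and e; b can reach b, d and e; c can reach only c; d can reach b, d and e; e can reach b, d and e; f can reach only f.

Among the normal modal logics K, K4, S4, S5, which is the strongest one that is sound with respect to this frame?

K4

Transitive (axiom 4): yes — every two-step R-path is closed by a direct edge.
Reflexive (axiom T): no — a is not related to itself.
Euclidean (axiom 5): yes — any two successors of a common world are R-related.
So F validates K, K4; S4 would additionally require R to be reflexive. The strongest is K4.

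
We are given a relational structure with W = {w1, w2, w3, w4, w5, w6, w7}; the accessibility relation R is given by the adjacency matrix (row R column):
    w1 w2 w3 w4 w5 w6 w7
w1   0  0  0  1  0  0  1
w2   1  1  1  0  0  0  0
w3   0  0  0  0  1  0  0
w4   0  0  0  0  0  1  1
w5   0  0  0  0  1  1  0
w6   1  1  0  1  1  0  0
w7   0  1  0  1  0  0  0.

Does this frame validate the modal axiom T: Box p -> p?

No

The schema T characterises exactly the reflexive frames.
Reflexive: no — w1 is not related to itself.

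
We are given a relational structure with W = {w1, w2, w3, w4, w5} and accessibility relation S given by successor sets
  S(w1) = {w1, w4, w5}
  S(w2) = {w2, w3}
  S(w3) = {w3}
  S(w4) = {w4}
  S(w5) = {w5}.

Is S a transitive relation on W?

Transitive: yes — every two-step S-path is closed by a direct edge.

Yes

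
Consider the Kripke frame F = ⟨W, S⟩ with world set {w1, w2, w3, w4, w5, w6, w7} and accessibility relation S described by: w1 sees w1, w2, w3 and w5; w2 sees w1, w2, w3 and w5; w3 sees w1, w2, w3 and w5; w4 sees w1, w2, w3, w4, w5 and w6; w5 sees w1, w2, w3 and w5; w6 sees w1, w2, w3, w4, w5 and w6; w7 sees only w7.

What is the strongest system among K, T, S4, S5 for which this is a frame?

Reflexive (axiom T): yes — every world is S-related to itself.
Transitive (axiom 4): yes — every two-step S-path is closed by a direct edge.
Euclidean (axiom 5): no — w4 S w1 and w4 S w6, but not w1 S w6.
So F validates K, T, S4; S5 would additionally require S to be Euclidean. The strongest is S4.

S4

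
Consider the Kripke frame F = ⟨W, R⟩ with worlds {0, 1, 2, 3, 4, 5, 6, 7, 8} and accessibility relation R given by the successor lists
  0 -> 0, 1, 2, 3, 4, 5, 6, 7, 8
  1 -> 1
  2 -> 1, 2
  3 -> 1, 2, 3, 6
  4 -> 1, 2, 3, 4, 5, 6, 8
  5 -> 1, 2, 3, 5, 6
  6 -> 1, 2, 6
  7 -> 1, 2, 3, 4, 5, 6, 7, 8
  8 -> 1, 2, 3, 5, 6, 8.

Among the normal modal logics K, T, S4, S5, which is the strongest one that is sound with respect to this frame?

S4

Reflexive (axiom T): yes — every world is R-related to itself.
Transitive (axiom 4): yes — every two-step R-path is closed by a direct edge.
Euclidean (axiom 5): no — 0 R 1 and 0 R 2, but not 1 R 2.
So F validates K, T, S4; S5 would additionally require R to be Euclidean. The strongest is S4.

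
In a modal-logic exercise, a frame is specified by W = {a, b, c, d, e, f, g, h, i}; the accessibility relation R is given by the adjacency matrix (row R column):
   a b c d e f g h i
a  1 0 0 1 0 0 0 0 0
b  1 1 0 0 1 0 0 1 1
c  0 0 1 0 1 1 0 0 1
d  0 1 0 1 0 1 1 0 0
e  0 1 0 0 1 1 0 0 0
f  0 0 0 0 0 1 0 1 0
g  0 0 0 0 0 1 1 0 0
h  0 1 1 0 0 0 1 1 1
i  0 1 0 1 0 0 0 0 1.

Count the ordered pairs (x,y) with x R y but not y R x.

15

Enumerating: (a,d), (b,a), (c,e), (c,f), (c,i), (d,b), (d,f), (d,g), (e,f), (f,h), (g,f), (h,c), (h,g), (h,i), (i,d).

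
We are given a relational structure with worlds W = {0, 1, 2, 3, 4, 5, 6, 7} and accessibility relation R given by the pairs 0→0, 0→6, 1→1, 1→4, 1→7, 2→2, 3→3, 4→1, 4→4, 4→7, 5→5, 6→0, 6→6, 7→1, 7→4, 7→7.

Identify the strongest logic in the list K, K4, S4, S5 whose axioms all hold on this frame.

Transitive (axiom 4): yes — every two-step R-path is closed by a direct edge.
Reflexive (axiom T): yes — every world is R-related to itself.
Euclidean (axiom 5): yes — any two successors of a common world are R-related.
So F validates K, K4, S4, S5. The strongest is S5.

S5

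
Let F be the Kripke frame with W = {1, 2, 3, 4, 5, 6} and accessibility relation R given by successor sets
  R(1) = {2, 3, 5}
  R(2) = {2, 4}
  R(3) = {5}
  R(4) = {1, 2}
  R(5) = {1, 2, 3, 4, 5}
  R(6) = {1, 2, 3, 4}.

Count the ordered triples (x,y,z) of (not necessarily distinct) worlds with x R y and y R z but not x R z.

Enumerating: (1,2,4), (1,5,1), (1,5,4), (2,4,1), (3,5,1), (3,5,2), (3,5,3), (3,5,4), (4,1,3), (4,1,5), (4,2,4), (6,1,5), (6,3,5).

13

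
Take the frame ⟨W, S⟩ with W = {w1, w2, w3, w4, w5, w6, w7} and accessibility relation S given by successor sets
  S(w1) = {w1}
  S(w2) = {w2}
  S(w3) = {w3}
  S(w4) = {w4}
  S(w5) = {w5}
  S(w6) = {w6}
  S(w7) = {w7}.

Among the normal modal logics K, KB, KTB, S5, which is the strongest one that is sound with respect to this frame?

Symmetric (axiom B): yes — every pair in S has its reverse in S.
Reflexive (axiom T): yes — every world is S-related to itself.
Euclidean (axiom 5): yes — any two successors of a common world are S-related.
So F validates K, KB, KTB, S5. The strongest is S5.

S5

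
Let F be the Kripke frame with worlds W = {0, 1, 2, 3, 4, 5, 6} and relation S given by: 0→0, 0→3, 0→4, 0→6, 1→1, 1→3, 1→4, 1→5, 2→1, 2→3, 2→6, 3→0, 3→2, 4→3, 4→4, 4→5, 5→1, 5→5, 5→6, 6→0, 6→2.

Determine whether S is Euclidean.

Euclidean: no — 0 S 3 and 0 S 4, but not 3 S 4.

No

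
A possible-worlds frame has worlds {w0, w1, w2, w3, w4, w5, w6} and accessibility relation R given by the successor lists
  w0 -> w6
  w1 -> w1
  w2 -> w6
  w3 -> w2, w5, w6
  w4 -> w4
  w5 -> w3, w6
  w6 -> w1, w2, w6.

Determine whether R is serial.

Yes

Serial: yes — every world has a successor (e.g. w0 R w6).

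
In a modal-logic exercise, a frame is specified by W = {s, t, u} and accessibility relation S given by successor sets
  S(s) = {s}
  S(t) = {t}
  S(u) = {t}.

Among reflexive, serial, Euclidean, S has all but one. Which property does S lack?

reflexive

Reflexive: no — u is not related to itself.
Serial: yes — every world has a successor (e.g. s S s).
Euclidean: yes — any two successors of a common world are S-related.
Only reflexive fails.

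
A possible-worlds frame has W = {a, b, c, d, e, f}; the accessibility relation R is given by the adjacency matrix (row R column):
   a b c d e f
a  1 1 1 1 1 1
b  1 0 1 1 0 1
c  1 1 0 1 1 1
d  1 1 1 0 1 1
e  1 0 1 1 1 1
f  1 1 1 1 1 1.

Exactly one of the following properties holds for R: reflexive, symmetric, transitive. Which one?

symmetric

Reflexive: no — b is not related to itself.
Symmetric: yes — every pair in R has its reverse in R.
Transitive: no — b R a and a R e, but not b R e.
Only symmetric holds.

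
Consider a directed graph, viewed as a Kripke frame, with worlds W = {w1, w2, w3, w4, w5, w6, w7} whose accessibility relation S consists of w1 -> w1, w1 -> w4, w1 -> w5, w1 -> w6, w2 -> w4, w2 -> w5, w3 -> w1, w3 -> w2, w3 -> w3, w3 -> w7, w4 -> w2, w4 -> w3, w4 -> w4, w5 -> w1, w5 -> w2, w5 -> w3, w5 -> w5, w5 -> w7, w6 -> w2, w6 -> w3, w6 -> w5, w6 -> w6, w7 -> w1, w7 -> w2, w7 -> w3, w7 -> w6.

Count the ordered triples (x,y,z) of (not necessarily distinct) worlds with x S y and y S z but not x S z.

Enumerating: (w1,w4,w2), (w1,w4,w3), (w1,w5,w2), (w1,w5,w3), (w1,w5,w7), (w1,w6,w2), (w1,w6,w3), (w2,w4,w2), (w2,w4,w3), (w2,w5,w1), (w2,w5,w2), (w2,w5,w3), … and 25 more.
Total: 37.

37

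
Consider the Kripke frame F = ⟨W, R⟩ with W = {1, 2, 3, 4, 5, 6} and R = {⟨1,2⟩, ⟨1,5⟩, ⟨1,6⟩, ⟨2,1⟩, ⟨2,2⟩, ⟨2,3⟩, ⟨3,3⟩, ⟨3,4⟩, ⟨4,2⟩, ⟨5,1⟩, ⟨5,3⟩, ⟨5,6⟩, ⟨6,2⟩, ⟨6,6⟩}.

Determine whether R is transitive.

No

Transitive: no — 1 R 2 and 2 R 3, but not 1 R 3.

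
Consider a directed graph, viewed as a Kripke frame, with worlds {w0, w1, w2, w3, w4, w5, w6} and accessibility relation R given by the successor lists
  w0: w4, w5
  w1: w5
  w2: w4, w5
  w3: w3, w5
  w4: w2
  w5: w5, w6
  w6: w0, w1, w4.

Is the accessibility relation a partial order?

No

Reflexive: no — w0 is not related to itself.
Transitive: no — w0 R w4 and w4 R w2, but not w0 R w2.
Antisymmetric: no — w2 R w4 and w4 R w2 with w2 ≠ w4.
So R is not a partial order.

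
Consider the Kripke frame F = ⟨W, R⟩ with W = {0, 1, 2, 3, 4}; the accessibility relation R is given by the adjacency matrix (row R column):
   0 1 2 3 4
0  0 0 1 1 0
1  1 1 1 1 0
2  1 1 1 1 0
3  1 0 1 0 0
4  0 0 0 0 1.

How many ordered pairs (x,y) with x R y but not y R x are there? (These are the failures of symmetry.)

Enumerating: (1,0), (1,3).

2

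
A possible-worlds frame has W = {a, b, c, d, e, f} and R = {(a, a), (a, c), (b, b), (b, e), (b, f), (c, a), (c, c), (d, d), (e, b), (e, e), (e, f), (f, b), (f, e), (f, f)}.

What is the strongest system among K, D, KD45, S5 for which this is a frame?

Serial (axiom D): yes — every world has a successor (e.g. a R a).
Euclidean (axiom 5): yes — any two successors of a common world are R-related.
Transitive (axiom 4): yes — every two-step R-path is closed by a direct edge.
Reflexive (axiom T): yes — every world is R-related to itself.
So F validates K, D, KD45, S5. The strongest is S5.

S5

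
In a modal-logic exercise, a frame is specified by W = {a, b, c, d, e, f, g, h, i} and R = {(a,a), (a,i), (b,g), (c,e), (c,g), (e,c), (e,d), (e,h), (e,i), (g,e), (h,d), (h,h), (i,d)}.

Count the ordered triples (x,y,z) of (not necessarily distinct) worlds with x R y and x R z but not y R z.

23

Enumerating: (a,i,a), (a,i,i), (b,g,g), (c,e,e), (c,e,g), (c,g,g), (e,c,c), (e,c,d), (e,c,h), (e,c,i), (e,d,c), (e,d,d), … and 11 more.
Total: 23.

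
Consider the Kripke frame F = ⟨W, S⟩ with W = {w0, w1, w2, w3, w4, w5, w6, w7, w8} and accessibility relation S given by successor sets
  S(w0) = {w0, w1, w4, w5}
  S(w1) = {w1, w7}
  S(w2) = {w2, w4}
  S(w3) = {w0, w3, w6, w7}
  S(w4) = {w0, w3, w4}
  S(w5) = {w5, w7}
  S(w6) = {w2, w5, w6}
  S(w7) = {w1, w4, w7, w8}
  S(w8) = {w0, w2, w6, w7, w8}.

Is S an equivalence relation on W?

Reflexive: yes — every world is S-related to itself.
Symmetric: no — w0 S w1 but not w1 S w0.
Transitive: no — w0 S w1 and w1 S w7, but not w0 S w7.
So S is not an equivalence relation.

No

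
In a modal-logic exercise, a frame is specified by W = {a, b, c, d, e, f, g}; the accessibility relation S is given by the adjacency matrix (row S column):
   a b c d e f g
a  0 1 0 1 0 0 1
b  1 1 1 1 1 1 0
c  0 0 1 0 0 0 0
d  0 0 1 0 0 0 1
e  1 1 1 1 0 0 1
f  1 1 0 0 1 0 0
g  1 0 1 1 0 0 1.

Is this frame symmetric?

Symmetric: no — a S d but not d S a.

No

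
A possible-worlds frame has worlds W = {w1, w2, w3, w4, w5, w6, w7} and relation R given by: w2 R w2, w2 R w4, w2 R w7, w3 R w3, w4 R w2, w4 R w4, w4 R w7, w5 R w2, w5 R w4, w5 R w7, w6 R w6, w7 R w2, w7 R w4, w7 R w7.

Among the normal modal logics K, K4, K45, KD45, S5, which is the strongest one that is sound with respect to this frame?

K45

Transitive (axiom 4): yes — every two-step R-path is closed by a direct edge.
Euclidean (axiom 5): yes — any two successors of a common world are R-related.
Serial (axiom D): no — w1 has no R-successor.
Reflexive (axiom T): no — w1 is not related to itself.
So F validates K, K4, K45; KD45 would additionally require R to be serial. The strongest is K45.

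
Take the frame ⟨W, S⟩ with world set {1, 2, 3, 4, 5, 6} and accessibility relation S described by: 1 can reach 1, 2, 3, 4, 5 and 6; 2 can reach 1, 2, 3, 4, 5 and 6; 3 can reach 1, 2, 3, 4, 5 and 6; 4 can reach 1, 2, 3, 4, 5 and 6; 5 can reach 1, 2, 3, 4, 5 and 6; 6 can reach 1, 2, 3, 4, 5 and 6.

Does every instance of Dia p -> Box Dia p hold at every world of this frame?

The schema 5 characterises exactly the Euclidean frames.
Euclidean: yes — any two successors of a common world are S-related.

Yes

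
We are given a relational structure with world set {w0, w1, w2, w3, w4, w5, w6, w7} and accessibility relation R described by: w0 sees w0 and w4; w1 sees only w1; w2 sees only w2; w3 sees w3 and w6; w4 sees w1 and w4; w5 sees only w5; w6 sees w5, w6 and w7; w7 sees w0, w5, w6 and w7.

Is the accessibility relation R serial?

Serial: yes — every world has a successor (e.g. w0 R w0).

Yes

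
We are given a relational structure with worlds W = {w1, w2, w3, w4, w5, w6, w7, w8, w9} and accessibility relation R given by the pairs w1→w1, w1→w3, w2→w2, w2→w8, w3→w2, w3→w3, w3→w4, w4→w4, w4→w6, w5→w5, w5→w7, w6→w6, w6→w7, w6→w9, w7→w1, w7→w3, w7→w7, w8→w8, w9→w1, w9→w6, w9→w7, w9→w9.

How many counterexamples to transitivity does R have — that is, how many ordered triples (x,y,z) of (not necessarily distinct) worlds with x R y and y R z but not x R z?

15

Enumerating: (w1,w3,w2), (w1,w3,w4), (w3,w2,w8), (w3,w4,w6), (w4,w6,w7), (w4,w6,w9), (w5,w7,w1), (w5,w7,w3), (w6,w7,w1), (w6,w7,w3), (w6,w9,w1), (w7,w3,w2), (w7,w3,w4), (w9,w1,w3), (w9,w7,w3).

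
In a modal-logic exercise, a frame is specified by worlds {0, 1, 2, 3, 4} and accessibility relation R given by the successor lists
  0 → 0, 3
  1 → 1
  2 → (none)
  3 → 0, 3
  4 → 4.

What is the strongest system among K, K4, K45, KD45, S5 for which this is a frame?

Transitive (axiom 4): yes — every two-step R-path is closed by a direct edge.
Euclidean (axiom 5): yes — any two successors of a common world are R-related.
Serial (axiom D): no — 2 has no R-successor.
Reflexive (axiom T): no — 2 is not related to itself.
So F validates K, K4, K45; KD45 would additionally require R to be serial. The strongest is K45.

K45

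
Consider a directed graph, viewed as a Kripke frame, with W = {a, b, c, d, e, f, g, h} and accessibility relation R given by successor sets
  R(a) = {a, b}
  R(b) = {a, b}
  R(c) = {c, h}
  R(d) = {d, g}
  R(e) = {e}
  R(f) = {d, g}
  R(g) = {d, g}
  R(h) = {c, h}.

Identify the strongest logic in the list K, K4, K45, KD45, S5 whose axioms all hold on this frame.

Transitive (axiom 4): yes — every two-step R-path is closed by a direct edge.
Euclidean (axiom 5): yes — any two successors of a common world are R-related.
Serial (axiom D): yes — every world has a successor (e.g. a R a).
Reflexive (axiom T): no — f is not related to itself.
So F validates K, K4, K45, KD45; S5 would additionally require R to be reflexive. The strongest is KD45.

KD45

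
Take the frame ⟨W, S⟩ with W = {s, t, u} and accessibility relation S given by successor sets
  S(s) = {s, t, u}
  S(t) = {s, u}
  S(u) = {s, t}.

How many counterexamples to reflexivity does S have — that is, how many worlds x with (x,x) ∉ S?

Enumerating: t, u.

2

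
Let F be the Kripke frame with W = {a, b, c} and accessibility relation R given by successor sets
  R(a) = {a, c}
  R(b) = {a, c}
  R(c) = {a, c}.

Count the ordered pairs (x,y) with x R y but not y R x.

Enumerating: (b,a), (b,c).

2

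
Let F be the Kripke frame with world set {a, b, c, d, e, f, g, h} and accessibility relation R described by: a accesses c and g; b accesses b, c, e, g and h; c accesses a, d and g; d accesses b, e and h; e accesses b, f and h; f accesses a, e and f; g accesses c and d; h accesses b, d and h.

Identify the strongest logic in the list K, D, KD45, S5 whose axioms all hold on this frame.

D

Serial (axiom D): yes — every world has a successor (e.g. a R c).
Euclidean (axiom 5): no — b R c and b R e, but not c R e.
Transitive (axiom 4): no — a R c and c R d, but not a R d.
Reflexive (axiom T): no — a is not related to itself.
So F validates K, D; KD45 would additionally require R to be Euclidean and transitive. The strongest is D.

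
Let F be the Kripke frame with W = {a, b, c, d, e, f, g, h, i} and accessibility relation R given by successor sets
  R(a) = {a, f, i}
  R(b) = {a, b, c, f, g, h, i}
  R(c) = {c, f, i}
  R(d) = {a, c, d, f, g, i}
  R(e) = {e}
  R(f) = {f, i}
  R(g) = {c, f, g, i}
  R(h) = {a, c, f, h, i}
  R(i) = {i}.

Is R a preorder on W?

Reflexive: yes — every world is R-related to itself.
Transitive: yes — every two-step R-path is closed by a direct edge.
So R is a preorder.

Yes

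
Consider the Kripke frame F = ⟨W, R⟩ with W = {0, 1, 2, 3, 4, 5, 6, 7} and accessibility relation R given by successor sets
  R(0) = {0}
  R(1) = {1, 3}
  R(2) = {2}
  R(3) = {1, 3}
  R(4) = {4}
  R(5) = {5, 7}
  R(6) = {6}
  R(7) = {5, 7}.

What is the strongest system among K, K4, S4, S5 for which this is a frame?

S5

Transitive (axiom 4): yes — every two-step R-path is closed by a direct edge.
Reflexive (axiom T): yes — every world is R-related to itself.
Euclidean (axiom 5): yes — any two successors of a common world are R-related.
So F validates K, K4, S4, S5. The strongest is S5.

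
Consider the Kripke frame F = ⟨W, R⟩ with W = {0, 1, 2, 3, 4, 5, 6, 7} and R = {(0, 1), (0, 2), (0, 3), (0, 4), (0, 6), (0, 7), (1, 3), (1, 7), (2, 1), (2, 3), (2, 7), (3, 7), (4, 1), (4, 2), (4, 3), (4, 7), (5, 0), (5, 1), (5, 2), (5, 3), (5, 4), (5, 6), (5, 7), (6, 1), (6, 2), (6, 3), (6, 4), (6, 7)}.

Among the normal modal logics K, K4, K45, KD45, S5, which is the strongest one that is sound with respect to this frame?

K4

Transitive (axiom 4): yes — every two-step R-path is closed by a direct edge.
Euclidean (axiom 5): no — 0 R 1 and 0 R 2, but not 1 R 2.
Serial (axiom D): no — 7 has no R-successor.
Reflexive (axiom T): no — 0 is not related to itself.
So F validates K, K4; K45 would additionally require R to be Euclidean. The strongest is K4.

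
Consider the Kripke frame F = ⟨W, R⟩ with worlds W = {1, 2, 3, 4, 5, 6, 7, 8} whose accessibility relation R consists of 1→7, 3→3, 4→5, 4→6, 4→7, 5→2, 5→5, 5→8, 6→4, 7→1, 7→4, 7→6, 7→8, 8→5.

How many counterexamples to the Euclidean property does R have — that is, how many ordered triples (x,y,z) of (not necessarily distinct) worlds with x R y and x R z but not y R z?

Enumerating: (1,7,7), (4,5,6), (4,5,7), (4,6,5), (4,6,6), (4,6,7), (4,7,5), (4,7,7), (5,2,2), (5,2,5), (5,2,8), (5,8,2), … and 16 more.
Total: 28.

28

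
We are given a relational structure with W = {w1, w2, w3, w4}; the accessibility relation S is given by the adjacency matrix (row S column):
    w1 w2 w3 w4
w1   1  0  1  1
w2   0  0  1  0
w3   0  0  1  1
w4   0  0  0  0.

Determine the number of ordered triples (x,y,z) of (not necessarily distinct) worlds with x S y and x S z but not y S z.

Enumerating: (w1,w3,w1), (w1,w4,w1), (w1,w4,w3), (w1,w4,w4), (w3,w4,w3), (w3,w4,w4).

6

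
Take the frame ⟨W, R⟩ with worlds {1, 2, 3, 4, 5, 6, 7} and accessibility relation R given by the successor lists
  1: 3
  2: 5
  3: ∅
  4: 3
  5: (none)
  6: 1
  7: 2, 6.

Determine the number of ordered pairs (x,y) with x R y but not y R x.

Enumerating: (1,3), (2,5), (4,3), (6,1), (7,2), (7,6).

6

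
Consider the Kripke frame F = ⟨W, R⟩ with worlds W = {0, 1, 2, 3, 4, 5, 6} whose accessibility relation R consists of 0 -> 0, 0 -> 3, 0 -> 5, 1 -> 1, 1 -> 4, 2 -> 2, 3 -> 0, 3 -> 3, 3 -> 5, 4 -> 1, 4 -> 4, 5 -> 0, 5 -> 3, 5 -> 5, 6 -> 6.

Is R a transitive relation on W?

Yes

Transitive: yes — every two-step R-path is closed by a direct edge.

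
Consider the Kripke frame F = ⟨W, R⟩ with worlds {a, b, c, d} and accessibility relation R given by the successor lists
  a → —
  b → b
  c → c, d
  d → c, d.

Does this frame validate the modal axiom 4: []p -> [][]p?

Axiom 4 corresponds to the accessibility relation being transitive.
Transitive: yes — every two-step R-path is closed by a direct edge.

Yes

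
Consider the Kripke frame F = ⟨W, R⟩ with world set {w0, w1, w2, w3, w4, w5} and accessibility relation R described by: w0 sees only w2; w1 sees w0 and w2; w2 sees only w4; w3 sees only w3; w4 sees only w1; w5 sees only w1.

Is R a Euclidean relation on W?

Euclidean: no — w1 R w2 and w1 R w0, but not w2 R w0.

No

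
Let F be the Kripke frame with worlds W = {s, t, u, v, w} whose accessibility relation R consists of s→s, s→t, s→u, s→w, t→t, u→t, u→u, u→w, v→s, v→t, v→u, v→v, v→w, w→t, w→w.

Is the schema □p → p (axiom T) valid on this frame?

Yes

By correspondence theory, T is valid on a frame iff R is reflexive.
Reflexive: yes — every world is R-related to itself.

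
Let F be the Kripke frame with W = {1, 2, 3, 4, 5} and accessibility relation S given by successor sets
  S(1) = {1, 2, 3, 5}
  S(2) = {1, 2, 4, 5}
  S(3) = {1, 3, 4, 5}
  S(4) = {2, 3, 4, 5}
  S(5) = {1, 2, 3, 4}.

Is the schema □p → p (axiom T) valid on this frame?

Axiom T corresponds to the accessibility relation being reflexive.
Reflexive: no — 5 is not related to itself.

No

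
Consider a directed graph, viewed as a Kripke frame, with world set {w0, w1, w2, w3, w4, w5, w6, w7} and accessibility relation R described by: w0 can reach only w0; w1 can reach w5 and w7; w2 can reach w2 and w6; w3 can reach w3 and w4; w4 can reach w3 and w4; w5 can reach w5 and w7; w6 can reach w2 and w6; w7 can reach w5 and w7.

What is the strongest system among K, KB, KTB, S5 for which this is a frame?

Symmetric (axiom B): no — w1 R w5 but not w5 R w1.
Reflexive (axiom T): no — w1 is not related to itself.
Euclidean (axiom 5): yes — any two successors of a common world are R-related.
So F validates K; KB would additionally require R to be symmetric. The strongest is K.

K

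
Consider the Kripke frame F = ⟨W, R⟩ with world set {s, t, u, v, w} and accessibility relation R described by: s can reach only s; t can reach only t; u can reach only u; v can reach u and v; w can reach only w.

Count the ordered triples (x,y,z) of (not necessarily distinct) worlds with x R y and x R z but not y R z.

1

Enumerating: (v,u,v).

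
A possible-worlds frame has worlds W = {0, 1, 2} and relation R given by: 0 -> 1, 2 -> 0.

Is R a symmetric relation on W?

Symmetric: no — 0 R 1 but not 1 R 0.

No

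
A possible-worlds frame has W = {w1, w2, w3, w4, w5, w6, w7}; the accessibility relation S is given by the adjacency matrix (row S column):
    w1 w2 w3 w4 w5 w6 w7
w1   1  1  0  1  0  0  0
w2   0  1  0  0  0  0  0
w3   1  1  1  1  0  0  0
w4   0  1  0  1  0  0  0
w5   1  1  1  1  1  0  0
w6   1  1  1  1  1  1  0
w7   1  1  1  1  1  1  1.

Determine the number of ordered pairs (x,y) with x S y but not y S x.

21

Enumerating: (w1,w2), (w1,w4), (w3,w1), (w3,w2), (w3,w4), (w4,w2), (w5,w1), (w5,w2), (w5,w3), (w5,w4), (w6,w1), (w6,w2), … and 9 more.
Total: 21.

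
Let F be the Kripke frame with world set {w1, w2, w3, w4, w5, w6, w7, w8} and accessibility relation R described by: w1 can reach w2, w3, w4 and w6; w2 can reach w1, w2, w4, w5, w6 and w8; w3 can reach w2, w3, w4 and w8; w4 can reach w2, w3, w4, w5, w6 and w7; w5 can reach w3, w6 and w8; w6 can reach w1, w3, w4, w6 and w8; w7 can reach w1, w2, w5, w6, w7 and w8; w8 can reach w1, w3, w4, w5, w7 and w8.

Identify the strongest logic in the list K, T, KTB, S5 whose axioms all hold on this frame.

K

Reflexive (axiom T): no — w1 is not related to itself.
Symmetric (axiom B): no — w1 R w3 but not w3 R w1.
Euclidean (axiom 5): no — w1 R w2 and w1 R w3, but not w2 R w3.
So F validates K; T would additionally require R to be reflexive. The strongest is K.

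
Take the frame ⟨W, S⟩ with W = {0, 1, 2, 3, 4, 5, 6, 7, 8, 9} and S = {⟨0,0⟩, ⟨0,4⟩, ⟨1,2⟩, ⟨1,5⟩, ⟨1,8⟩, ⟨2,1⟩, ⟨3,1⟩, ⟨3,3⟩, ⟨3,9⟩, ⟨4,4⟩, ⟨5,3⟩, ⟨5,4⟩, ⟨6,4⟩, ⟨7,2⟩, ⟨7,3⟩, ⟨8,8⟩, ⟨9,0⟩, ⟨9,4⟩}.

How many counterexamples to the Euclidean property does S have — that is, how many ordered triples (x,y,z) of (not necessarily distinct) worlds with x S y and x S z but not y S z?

Enumerating: (0,4,0), (1,2,2), (1,2,5), (1,2,8), (1,5,2), (1,5,5), (1,5,8), (1,8,2), (1,8,5), (2,1,1), (3,1,1), (3,1,3), … and 10 more.
Total: 22.

22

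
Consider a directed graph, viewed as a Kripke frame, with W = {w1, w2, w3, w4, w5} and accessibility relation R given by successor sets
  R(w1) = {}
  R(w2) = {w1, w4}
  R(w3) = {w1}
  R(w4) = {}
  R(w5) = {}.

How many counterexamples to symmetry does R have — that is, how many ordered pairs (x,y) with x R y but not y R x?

3

Enumerating: (w2,w1), (w2,w4), (w3,w1).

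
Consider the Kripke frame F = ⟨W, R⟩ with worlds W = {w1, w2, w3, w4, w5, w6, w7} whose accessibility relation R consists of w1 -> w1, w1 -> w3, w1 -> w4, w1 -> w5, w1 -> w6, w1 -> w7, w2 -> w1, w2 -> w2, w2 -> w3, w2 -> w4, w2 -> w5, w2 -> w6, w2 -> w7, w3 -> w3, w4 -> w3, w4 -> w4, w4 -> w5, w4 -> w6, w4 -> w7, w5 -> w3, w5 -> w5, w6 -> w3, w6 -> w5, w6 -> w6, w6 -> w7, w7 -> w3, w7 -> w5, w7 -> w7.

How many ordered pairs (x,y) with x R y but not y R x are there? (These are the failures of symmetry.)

21

Enumerating: (w1,w3), (w1,w4), (w1,w5), (w1,w6), (w1,w7), (w2,w1), (w2,w3), (w2,w4), (w2,w5), (w2,w6), (w2,w7), (w4,w3), … and 9 more.
Total: 21.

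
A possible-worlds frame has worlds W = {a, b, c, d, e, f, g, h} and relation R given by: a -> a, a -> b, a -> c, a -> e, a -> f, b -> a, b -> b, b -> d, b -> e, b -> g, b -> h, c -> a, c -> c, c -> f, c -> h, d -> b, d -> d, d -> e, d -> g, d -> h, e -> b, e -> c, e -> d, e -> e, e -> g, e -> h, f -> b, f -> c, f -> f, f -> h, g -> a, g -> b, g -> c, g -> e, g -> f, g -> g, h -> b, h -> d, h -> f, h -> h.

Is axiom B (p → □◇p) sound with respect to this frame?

No

The schema B characterises exactly the symmetric frames.
Symmetric: no — a R e but not e R a.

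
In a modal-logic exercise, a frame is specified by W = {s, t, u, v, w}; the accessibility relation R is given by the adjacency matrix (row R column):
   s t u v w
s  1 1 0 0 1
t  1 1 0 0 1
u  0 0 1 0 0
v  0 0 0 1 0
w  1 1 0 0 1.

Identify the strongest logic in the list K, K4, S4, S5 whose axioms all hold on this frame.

S5

Transitive (axiom 4): yes — every two-step R-path is closed by a direct edge.
Reflexive (axiom T): yes — every world is R-related to itself.
Euclidean (axiom 5): yes — any two successors of a common world are R-related.
So F validates K, K4, S4, S5. The strongest is S5.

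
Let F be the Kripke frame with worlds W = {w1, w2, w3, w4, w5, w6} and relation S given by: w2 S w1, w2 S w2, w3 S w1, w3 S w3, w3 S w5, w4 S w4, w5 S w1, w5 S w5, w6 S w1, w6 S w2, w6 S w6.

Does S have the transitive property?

Yes

Transitive: yes — every two-step S-path is closed by a direct edge.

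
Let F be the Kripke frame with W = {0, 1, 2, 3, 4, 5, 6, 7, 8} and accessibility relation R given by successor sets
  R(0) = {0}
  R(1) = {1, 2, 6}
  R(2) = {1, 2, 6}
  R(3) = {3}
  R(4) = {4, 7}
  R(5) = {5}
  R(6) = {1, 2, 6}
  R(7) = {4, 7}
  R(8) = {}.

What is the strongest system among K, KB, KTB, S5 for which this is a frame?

KB

Symmetric (axiom B): yes — every pair in R has its reverse in R.
Reflexive (axiom T): no — 8 is not related to itself.
Euclidean (axiom 5): yes — any two successors of a common world are R-related.
So F validates K, KB; KTB would additionally require R to be reflexive. The strongest is KB.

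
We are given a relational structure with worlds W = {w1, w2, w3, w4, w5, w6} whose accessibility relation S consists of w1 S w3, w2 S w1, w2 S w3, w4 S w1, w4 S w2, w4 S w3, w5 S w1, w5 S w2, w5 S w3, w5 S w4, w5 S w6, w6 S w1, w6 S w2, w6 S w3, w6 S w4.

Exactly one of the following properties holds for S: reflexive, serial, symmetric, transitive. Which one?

transitive

Reflexive: no — w1 is not related to itself.
Serial: no — w3 has no S-successor.
Symmetric: no — w1 S w3 but not w3 S w1.
Transitive: yes — every two-step S-path is closed by a direct edge.
Only transitive holds.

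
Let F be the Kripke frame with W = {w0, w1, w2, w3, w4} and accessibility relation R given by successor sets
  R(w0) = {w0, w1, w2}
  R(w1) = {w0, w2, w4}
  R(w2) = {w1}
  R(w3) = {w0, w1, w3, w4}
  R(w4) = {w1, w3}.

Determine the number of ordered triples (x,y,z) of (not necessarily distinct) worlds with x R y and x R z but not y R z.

Enumerating: (w0,w1,w1), (w0,w2,w0), (w0,w2,w2), (w1,w0,w4), (w1,w2,w0), (w1,w2,w2), (w1,w2,w4), (w1,w4,w0), (w1,w4,w2), (w1,w4,w4), (w2,w1,w1), (w3,w0,w3), … and 7 more.
Total: 19.

19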